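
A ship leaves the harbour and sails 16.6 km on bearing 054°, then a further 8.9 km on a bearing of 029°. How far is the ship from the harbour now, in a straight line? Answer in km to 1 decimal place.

25.0 km

Leg 1 (054°, 16.6 km): east 16.6 sin 54° = 13.43, north 16.6 cos 54° = 9.76
Leg 2 (029°, 8.9 km): east 8.9 sin 29° = 4.31, north 8.9 cos 29° = 7.78
Net: 17.74 east, 17.54 north. Distance = √((17.74)² + (17.54)²) = 24.951 km.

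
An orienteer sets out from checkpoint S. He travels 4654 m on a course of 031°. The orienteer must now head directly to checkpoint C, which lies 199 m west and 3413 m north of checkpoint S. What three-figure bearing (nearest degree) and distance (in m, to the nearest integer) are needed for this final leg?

257°, 2659 m

Leg 1 (031°, 4654 m): east 4654 sin 31° = 2396.99, north 4654 cos 31° = 3989.26
Current position: (2396.99, 3989.26). Target: (-199, 3413). Remaining: Δeast = -2595.99, Δnorth = -576.26.
Bearing = atan2(-2595.99, -576.26) mod 360° = 257.48°; distance = √((-2595.99)² + (-576.26)²) = 2659.177 m.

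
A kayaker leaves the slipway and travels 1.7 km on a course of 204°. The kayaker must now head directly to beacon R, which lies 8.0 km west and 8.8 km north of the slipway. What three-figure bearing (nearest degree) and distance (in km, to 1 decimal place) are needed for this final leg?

Leg 1 (204°, 1.7 km): east 1.7 sin 204° = -0.69, north 1.7 cos 204° = -1.55
Current position: (-0.69, -1.55). Target: (-8.0, 8.8). Remaining: Δeast = -7.31, Δnorth = 10.35.
Bearing = atan2(-7.31, 10.35) mod 360° = 324.78°; distance = √((-7.31)² + (10.35)²) = 12.673 km.

325°, 12.7 km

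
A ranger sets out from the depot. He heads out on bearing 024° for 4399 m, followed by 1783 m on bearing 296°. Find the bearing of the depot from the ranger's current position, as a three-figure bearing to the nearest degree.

Leg 1 (024°, 4399 m): east 4399 sin 24° = 1789.23, north 4399 cos 24° = 4018.69
Leg 2 (296°, 1783 m): east 1783 sin 296° = -1602.55, north 1783 cos 296° = 781.62
Net displacement: 186.68 east, 4800.30 north. Direction back to start is (-186.68, -4800.30): bearing = atan2(-186.68, -4800.30) mod 360° = 182.23° ≈ 182°.

182°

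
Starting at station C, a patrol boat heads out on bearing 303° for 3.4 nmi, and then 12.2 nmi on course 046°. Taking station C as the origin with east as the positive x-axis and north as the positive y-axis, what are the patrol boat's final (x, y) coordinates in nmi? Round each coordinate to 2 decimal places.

(5.92, 10.33)

Leg 1 (303°, 3.4 nmi): east 3.4 sin 303° = -2.85, north 3.4 cos 303° = 1.85
Leg 2 (046°, 12.2 nmi): east 12.2 sin 46° = 8.78, north 12.2 cos 46° = 8.47
Summing: 5.92 nmi east, 10.33 nmi north → (5.92, 10.33).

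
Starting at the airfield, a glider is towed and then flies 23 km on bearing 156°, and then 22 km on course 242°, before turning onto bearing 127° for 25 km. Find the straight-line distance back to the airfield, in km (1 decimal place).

47.4 km

Leg 1 (156°, 23 km): east 23 sin 156° = 9.35, north 23 cos 156° = -21.01
Leg 2 (242°, 22 km): east 22 sin 242° = -19.42, north 22 cos 242° = -10.33
Leg 3 (127°, 25 km): east 25 sin 127° = 19.97, north 25 cos 127° = -15.05
Net: 9.90 east, -46.39 north. Distance = √((9.90)² + (-46.39)²) = 47.429 km.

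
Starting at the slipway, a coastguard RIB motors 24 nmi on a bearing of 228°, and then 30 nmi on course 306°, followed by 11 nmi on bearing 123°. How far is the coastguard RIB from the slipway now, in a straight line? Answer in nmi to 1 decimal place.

Leg 1 (228°, 24 nmi): east 24 sin 228° = -17.84, north 24 cos 228° = -16.06
Leg 2 (306°, 30 nmi): east 30 sin 306° = -24.27, north 30 cos 306° = 17.63
Leg 3 (123°, 11 nmi): east 11 sin 123° = 9.23, north 11 cos 123° = -5.99
Net: -32.88 east, -4.42 north. Distance = √((-32.88)² + (-4.42)²) = 33.176 nmi.

33.2 nmi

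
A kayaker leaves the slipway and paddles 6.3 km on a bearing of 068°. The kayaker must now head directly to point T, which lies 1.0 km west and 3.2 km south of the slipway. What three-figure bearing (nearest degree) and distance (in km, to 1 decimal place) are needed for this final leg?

231°, 8.8 km

Leg 1 (068°, 6.3 km): east 6.3 sin 68° = 5.84, north 6.3 cos 68° = 2.36
Current position: (5.84, 2.36). Target: (-1.0, -3.2). Remaining: Δeast = -6.84, Δnorth = -5.56.
Bearing = atan2(-6.84, -5.56) mod 360° = 230.90°; distance = √((-6.84)² + (-5.56)²) = 8.816 km.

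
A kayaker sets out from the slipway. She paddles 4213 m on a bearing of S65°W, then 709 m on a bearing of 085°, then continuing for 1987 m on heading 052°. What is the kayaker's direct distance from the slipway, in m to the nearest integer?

1624 m

Leg 1 (S65°W, 4213 m): east 4213 sin 245° = -3818.27, north 4213 cos 245° = -1780.49
Leg 2 (085°, 709 m): east 709 sin 85° = 706.30, north 709 cos 85° = 61.79
Leg 3 (052°, 1987 m): east 1987 sin 52° = 1565.78, north 1987 cos 52° = 1223.32
Net: -1546.20 east, -495.38 north. Distance = √((-1546.20)² + (-495.38)²) = 1623.613 m.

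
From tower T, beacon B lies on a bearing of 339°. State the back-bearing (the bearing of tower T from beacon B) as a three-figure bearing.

159°

Back-bearing = 339° − 180° = 159°.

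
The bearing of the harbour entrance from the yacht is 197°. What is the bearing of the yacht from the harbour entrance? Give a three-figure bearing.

017°

Back-bearing = 197° − 180° = 017°.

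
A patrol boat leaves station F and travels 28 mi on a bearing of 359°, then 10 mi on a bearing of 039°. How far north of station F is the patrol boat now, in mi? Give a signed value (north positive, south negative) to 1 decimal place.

35.8 mi

Leg 1 (359°, 28 mi): east 28 sin 359° = -0.49, north 28 cos 359° = 28.00
Leg 2 (039°, 10 mi): east 10 sin 39° = 6.29, north 10 cos 39° = 7.77
Net north component: 35.77 mi.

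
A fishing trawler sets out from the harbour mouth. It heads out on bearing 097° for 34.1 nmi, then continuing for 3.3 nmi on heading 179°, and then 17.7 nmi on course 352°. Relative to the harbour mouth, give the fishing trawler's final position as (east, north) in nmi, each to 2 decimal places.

(31.44, 10.07)

Leg 1 (097°, 34.1 nmi): east 34.1 sin 97° = 33.85, north 34.1 cos 97° = -4.16
Leg 2 (179°, 3.3 nmi): east 3.3 sin 179° = 0.06, north 3.3 cos 179° = -3.30
Leg 3 (352°, 17.7 nmi): east 17.7 sin 352° = -2.46, north 17.7 cos 352° = 17.53
Summing: 31.44 nmi east, 10.07 nmi north → (31.44, 10.07).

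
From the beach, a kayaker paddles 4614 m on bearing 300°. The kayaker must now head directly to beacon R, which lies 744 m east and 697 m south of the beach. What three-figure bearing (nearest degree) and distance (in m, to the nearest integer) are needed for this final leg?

Leg 1 (300°, 4614 m): east 4614 sin 300° = -3995.84, north 4614 cos 300° = 2307.00
Current position: (-3995.84, 2307.00). Target: (744, -697). Remaining: Δeast = 4739.84, Δnorth = -3004.00.
Bearing = atan2(4739.84, -3004.00) mod 360° = 122.37°; distance = √((4739.84)² + (-3004.00)²) = 5611.605 m.

122°, 5612 m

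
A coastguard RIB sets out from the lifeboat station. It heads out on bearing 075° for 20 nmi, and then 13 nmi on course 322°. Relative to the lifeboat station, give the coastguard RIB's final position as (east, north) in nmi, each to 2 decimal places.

(11.31, 15.42)

Leg 1 (075°, 20 nmi): east 20 sin 75° = 19.32, north 20 cos 75° = 5.18
Leg 2 (322°, 13 nmi): east 13 sin 322° = -8.00, north 13 cos 322° = 10.24
Summing: 11.31 nmi east, 15.42 nmi north → (11.31, 15.42).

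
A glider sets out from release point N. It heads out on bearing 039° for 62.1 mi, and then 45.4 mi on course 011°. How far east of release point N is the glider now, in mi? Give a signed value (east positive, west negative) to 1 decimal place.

47.7 mi

Leg 1 (039°, 62.1 mi): east 62.1 sin 39° = 39.08, north 62.1 cos 39° = 48.26
Leg 2 (011°, 45.4 mi): east 45.4 sin 11° = 8.66, north 45.4 cos 11° = 44.57
Net east component: 47.74 mi.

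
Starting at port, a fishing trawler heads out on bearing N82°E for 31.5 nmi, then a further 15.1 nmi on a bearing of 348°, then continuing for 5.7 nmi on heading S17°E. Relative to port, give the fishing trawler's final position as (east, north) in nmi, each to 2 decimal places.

Leg 1 (N82°E, 31.5 nmi): east 31.5 sin 82° = 31.19, north 31.5 cos 82° = 4.38
Leg 2 (348°, 15.1 nmi): east 15.1 sin 348° = -3.14, north 15.1 cos 348° = 14.77
Leg 3 (S17°E, 5.7 nmi): east 5.7 sin 163° = 1.67, north 5.7 cos 163° = -5.45
Summing: 29.72 nmi east, 13.70 nmi north → (29.72, 13.70).

(29.72, 13.70)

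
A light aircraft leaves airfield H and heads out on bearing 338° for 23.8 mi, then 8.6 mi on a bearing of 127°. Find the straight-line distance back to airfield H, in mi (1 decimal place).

17.0 mi

Leg 1 (338°, 23.8 mi): east 23.8 sin 338° = -8.92, north 23.8 cos 338° = 22.07
Leg 2 (127°, 8.6 mi): east 8.6 sin 127° = 6.87, north 8.6 cos 127° = -5.18
Net: -2.05 east, 16.89 north. Distance = √((-2.05)² + (16.89)²) = 17.015 mi.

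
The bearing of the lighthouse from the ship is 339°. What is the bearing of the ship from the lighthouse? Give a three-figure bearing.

159°

Back-bearing = 339° − 180° = 159°.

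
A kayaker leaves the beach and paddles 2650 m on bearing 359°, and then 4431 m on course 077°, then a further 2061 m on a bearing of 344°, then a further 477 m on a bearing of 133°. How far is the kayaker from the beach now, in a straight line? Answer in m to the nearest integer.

Leg 1 (359°, 2650 m): east 2650 sin 359° = -46.25, north 2650 cos 359° = 2649.60
Leg 2 (077°, 4431 m): east 4431 sin 77° = 4317.43, north 4431 cos 77° = 996.76
Leg 3 (344°, 2061 m): east 2061 sin 344° = -568.09, north 2061 cos 344° = 1981.16
Leg 4 (133°, 477 m): east 477 sin 133° = 348.86, north 477 cos 133° = -325.31
Net: 4051.95 east, 5302.20 north. Distance = √((4051.95)² + (5302.20)²) = 6673.204 m.

6673 m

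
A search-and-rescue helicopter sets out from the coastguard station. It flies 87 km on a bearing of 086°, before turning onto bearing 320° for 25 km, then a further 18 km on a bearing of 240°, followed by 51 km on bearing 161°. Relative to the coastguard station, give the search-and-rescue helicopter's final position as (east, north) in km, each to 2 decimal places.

Leg 1 (086°, 87 km): east 87 sin 86° = 86.79, north 87 cos 86° = 6.07
Leg 2 (320°, 25 km): east 25 sin 320° = -16.07, north 25 cos 320° = 19.15
Leg 3 (240°, 18 km): east 18 sin 240° = -15.59, north 18 cos 240° = -9.00
Leg 4 (161°, 51 km): east 51 sin 161° = 16.60, north 51 cos 161° = -48.22
Summing: 71.73 km east, -32.00 km north → (71.73, -32.00).

(71.73, -32.00)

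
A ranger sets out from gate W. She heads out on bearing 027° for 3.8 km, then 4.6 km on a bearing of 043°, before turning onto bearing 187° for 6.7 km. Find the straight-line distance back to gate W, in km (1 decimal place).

4.0 km

Leg 1 (027°, 3.8 km): east 3.8 sin 27° = 1.73, north 3.8 cos 27° = 3.39
Leg 2 (043°, 4.6 km): east 4.6 sin 43° = 3.14, north 4.6 cos 43° = 3.36
Leg 3 (187°, 6.7 km): east 6.7 sin 187° = -0.82, north 6.7 cos 187° = -6.65
Net: 4.05 east, 0.10 north. Distance = √((4.05)² + (0.10)²) = 4.047 km.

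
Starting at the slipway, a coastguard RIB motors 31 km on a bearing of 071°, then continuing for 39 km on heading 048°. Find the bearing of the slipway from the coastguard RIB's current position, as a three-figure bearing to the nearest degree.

238°

Leg 1 (071°, 31 km): east 31 sin 71° = 29.31, north 31 cos 71° = 10.09
Leg 2 (048°, 39 km): east 39 sin 48° = 28.98, north 39 cos 48° = 26.10
Net displacement: 58.29 east, 36.19 north. Direction back to start is (-58.29, -36.19): bearing = atan2(-58.29, -36.19) mod 360° = 238.17° ≈ 238°.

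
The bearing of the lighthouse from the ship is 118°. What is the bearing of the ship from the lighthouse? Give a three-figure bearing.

298°

Back-bearing = 118° + 180° = 298°.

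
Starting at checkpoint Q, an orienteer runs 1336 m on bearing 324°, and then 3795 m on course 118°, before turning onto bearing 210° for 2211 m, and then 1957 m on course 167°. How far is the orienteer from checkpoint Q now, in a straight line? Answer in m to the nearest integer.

Leg 1 (324°, 1336 m): east 1336 sin 324° = -785.28, north 1336 cos 324° = 1080.85
Leg 2 (118°, 3795 m): east 3795 sin 118° = 3350.79, north 3795 cos 118° = -1781.64
Leg 3 (210°, 2211 m): east 2211 sin 210° = -1105.50, north 2211 cos 210° = -1914.78
Leg 4 (167°, 1957 m): east 1957 sin 167° = 440.23, north 1957 cos 167° = -1906.84
Net: 1900.23 east, -4522.42 north. Distance = √((1900.23)² + (-4522.42)²) = 4905.425 m.

4905 m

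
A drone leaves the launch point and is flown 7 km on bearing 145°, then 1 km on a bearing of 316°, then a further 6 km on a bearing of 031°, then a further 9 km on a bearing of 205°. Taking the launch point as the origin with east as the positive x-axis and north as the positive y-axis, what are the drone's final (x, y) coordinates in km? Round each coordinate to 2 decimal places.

Leg 1 (145°, 7 km): east 7 sin 145° = 4.02, north 7 cos 145° = -5.73
Leg 2 (316°, 1 km): east 1 sin 316° = -0.69, north 1 cos 316° = 0.72
Leg 3 (031°, 6 km): east 6 sin 31° = 3.09, north 6 cos 31° = 5.14
Leg 4 (205°, 9 km): east 9 sin 205° = -3.80, north 9 cos 205° = -8.16
Summing: 2.61 km east, -8.03 km north → (2.61, -8.03).

(2.61, -8.03)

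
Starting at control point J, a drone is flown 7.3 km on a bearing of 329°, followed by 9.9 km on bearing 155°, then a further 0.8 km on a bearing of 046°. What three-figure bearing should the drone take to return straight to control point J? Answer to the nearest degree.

335°

Leg 1 (329°, 7.3 km): east 7.3 sin 329° = -3.76, north 7.3 cos 329° = 6.26
Leg 2 (155°, 9.9 km): east 9.9 sin 155° = 4.18, north 9.9 cos 155° = -8.97
Leg 3 (046°, 0.8 km): east 0.8 sin 46° = 0.58, north 0.8 cos 46° = 0.56
Net displacement: 1.00 east, -2.16 north. Direction back to start is (-1.00, 2.16): bearing = atan2(-1.00, 2.16) mod 360° = 335.16° ≈ 335°.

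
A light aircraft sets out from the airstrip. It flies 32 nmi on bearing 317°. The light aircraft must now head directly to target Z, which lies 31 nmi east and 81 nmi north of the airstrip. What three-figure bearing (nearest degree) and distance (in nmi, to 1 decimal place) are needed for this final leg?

043°, 78.2 nmi

Leg 1 (317°, 32 nmi): east 32 sin 317° = -21.82, north 32 cos 317° = 23.40
Current position: (-21.82, 23.40). Target: (31, 81). Remaining: Δeast = 52.82, Δnorth = 57.60.
Bearing = atan2(52.82, 57.60) mod 360° = 42.53°; distance = √((52.82)² + (57.60)²) = 78.152 nmi.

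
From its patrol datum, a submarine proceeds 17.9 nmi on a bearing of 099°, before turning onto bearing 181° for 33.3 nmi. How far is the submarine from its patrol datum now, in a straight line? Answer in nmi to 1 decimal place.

Leg 1 (099°, 17.9 nmi): east 17.9 sin 99° = 17.68, north 17.9 cos 99° = -2.80
Leg 2 (181°, 33.3 nmi): east 33.3 sin 181° = -0.58, north 33.3 cos 181° = -33.29
Net: 17.10 east, -36.10 north. Distance = √((17.10)² + (-36.10)²) = 39.940 nmi.

39.9 nmi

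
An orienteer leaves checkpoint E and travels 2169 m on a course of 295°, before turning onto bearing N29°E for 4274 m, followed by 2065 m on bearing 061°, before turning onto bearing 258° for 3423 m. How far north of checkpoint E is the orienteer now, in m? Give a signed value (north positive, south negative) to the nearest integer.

Leg 1 (295°, 2169 m): east 2169 sin 295° = -1965.78, north 2169 cos 295° = 916.66
Leg 2 (N29°E, 4274 m): east 4274 sin 29° = 2072.08, north 4274 cos 29° = 3738.12
Leg 3 (061°, 2065 m): east 2065 sin 61° = 1806.09, north 2065 cos 61° = 1001.13
Leg 4 (258°, 3423 m): east 3423 sin 258° = -3348.20, north 3423 cos 258° = -711.68
Net north component: 4944.23 m.

4944 m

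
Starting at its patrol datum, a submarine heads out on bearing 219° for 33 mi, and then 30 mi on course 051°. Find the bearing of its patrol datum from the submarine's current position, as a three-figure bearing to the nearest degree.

339°

Leg 1 (219°, 33 mi): east 33 sin 219° = -20.77, north 33 cos 219° = -25.65
Leg 2 (051°, 30 mi): east 30 sin 51° = 23.31, north 30 cos 51° = 18.88
Net displacement: 2.55 east, -6.77 north. Direction back to start is (-2.55, 6.77): bearing = atan2(-2.55, 6.77) mod 360° = 339.37° ≈ 339°.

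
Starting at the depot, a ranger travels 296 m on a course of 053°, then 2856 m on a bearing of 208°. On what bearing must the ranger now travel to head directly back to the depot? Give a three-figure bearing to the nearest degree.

Leg 1 (053°, 296 m): east 296 sin 53° = 236.40, north 296 cos 53° = 178.14
Leg 2 (208°, 2856 m): east 2856 sin 208° = -1340.81, north 2856 cos 208° = -2521.70
Net displacement: -1104.41 east, -2343.56 north. Direction back to start is (1104.41, 2343.56): bearing = atan2(1104.41, 2343.56) mod 360° = 25.23° ≈ 025°.

025°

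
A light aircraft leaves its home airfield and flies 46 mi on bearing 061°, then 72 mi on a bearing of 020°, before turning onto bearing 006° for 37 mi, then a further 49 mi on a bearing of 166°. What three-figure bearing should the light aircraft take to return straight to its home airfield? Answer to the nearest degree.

225°

Leg 1 (061°, 46 mi): east 46 sin 61° = 40.23, north 46 cos 61° = 22.30
Leg 2 (020°, 72 mi): east 72 sin 20° = 24.63, north 72 cos 20° = 67.66
Leg 3 (006°, 37 mi): east 37 sin 6° = 3.87, north 37 cos 6° = 36.80
Leg 4 (166°, 49 mi): east 49 sin 166° = 11.85, north 49 cos 166° = -47.54
Net displacement: 80.58 east, 79.21 north. Direction back to start is (-80.58, -79.21): bearing = atan2(-80.58, -79.21) mod 360° = 225.49° ≈ 225°.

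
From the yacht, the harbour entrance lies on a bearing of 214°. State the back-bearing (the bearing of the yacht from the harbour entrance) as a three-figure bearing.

Back-bearing = 214° − 180° = 034°.

034°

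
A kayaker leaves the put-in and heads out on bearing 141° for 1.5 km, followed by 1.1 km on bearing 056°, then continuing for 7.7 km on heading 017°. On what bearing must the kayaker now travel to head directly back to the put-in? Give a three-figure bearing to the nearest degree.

Leg 1 (141°, 1.5 km): east 1.5 sin 141° = 0.94, north 1.5 cos 141° = -1.17
Leg 2 (056°, 1.1 km): east 1.1 sin 56° = 0.91, north 1.1 cos 56° = 0.62
Leg 3 (017°, 7.7 km): east 7.7 sin 17° = 2.25, north 7.7 cos 17° = 7.36
Net displacement: 4.11 east, 6.81 north. Direction back to start is (-4.11, -6.81): bearing = atan2(-4.11, -6.81) mod 360° = 211.08° ≈ 211°.

211°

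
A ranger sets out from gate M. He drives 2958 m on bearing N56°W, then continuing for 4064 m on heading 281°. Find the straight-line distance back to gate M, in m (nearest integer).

Leg 1 (N56°W, 2958 m): east 2958 sin 304° = -2452.29, north 2958 cos 304° = 1654.09
Leg 2 (281°, 4064 m): east 4064 sin 281° = -3989.33, north 4064 cos 281° = 775.45
Net: -6441.63 east, 2429.54 north. Distance = √((-6441.63)² + (2429.54)²) = 6884.563 m.

6885 m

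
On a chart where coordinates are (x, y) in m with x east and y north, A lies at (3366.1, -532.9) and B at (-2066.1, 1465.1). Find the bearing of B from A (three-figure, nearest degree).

Δeast = -2066.1 − 3366.1 = -5432.20; Δnorth = 1465.1 − -532.9 = 1998.00.
Bearing = atan2(Δeast, Δnorth) mod 360° = 290.19° ≈ 290°.

290°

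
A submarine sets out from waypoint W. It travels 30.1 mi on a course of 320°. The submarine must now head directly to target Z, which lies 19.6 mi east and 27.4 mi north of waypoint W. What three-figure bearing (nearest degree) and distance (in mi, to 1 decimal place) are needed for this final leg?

Leg 1 (320°, 30.1 mi): east 30.1 sin 320° = -19.35, north 30.1 cos 320° = 23.06
Current position: (-19.35, 23.06). Target: (19.6, 27.4). Remaining: Δeast = 38.95, Δnorth = 4.34.
Bearing = atan2(38.95, 4.34) mod 360° = 83.64°; distance = √((38.95)² + (4.34)²) = 39.189 mi.

084°, 39.2 mi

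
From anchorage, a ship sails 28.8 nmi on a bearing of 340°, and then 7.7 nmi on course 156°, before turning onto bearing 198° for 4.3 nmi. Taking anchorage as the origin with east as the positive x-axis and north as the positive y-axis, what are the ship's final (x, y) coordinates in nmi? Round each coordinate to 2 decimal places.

Leg 1 (340°, 28.8 nmi): east 28.8 sin 340° = -9.85, north 28.8 cos 340° = 27.06
Leg 2 (156°, 7.7 nmi): east 7.7 sin 156° = 3.13, north 7.7 cos 156° = -7.03
Leg 3 (198°, 4.3 nmi): east 4.3 sin 198° = -1.33, north 4.3 cos 198° = -4.09
Summing: -8.05 nmi east, 15.94 nmi north → (-8.05, 15.94).

(-8.05, 15.94)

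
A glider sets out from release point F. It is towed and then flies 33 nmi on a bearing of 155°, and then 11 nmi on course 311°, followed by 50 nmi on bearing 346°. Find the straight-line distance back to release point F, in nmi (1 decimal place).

26.6 nmi

Leg 1 (155°, 33 nmi): east 33 sin 155° = 13.95, north 33 cos 155° = -29.91
Leg 2 (311°, 11 nmi): east 11 sin 311° = -8.30, north 11 cos 311° = 7.22
Leg 3 (346°, 50 nmi): east 50 sin 346° = -12.10, north 50 cos 346° = 48.51
Net: -6.45 east, 25.82 north. Distance = √((-6.45)² + (25.82)²) = 26.617 nmi.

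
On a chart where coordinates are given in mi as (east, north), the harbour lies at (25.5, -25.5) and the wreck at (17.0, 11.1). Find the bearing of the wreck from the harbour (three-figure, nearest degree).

Δeast = 17.0 − 25.5 = -8.50; Δnorth = 11.1 − -25.5 = 36.60.
Bearing = atan2(Δeast, Δnorth) mod 360° = 346.93° ≈ 347°.

347°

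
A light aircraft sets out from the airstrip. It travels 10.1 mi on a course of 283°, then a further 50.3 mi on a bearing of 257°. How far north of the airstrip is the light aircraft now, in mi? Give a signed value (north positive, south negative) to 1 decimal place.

Leg 1 (283°, 10.1 mi): east 10.1 sin 283° = -9.84, north 10.1 cos 283° = 2.27
Leg 2 (257°, 50.3 mi): east 50.3 sin 257° = -49.01, north 50.3 cos 257° = -11.32
Net north component: -9.04 mi.

-9.0 mi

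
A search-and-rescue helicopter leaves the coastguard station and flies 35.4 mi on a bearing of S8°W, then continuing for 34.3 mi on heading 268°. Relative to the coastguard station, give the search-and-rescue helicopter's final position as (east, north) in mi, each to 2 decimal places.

Leg 1 (S8°W, 35.4 mi): east 35.4 sin 188° = -4.93, north 35.4 cos 188° = -35.06
Leg 2 (268°, 34.3 mi): east 34.3 sin 268° = -34.28, north 34.3 cos 268° = -1.20
Summing: -39.21 mi east, -36.25 mi north → (-39.21, -36.25).

(-39.21, -36.25)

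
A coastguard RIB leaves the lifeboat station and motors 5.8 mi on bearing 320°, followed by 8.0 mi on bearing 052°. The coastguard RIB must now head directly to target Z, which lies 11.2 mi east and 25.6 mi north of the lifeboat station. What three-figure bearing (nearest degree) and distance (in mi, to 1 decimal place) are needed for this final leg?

Leg 1 (320°, 5.8 mi): east 5.8 sin 320° = -3.73, north 5.8 cos 320° = 4.44
Leg 2 (052°, 8.0 mi): east 8.0 sin 52° = 6.30, north 8.0 cos 52° = 4.93
Current position: (2.58, 9.37). Target: (11.2, 25.6). Remaining: Δeast = 8.62, Δnorth = 16.23.
Bearing = atan2(8.62, 16.23) mod 360° = 27.98°; distance = √((8.62)² + (16.23)²) = 18.380 mi.

028°, 18.4 mi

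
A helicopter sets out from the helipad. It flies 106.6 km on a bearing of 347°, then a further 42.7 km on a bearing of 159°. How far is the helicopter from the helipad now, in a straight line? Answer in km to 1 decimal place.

Leg 1 (347°, 106.6 km): east 106.6 sin 347° = -23.98, north 106.6 cos 347° = 103.87
Leg 2 (159°, 42.7 km): east 42.7 sin 159° = 15.30, north 42.7 cos 159° = -39.86
Net: -8.68 east, 64.00 north. Distance = √((-8.68)² + (64.00)²) = 64.590 km.

64.6 km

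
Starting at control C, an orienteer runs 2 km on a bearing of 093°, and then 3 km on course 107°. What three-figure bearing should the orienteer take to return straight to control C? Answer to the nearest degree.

281°

Leg 1 (093°, 2 km): east 2 sin 93° = 2.00, north 2 cos 93° = -0.10
Leg 2 (107°, 3 km): east 3 sin 107° = 2.87, north 3 cos 107° = -0.88
Net displacement: 4.87 east, -0.98 north. Direction back to start is (-4.87, 0.98): bearing = atan2(-4.87, 0.98) mod 360° = 281.41° ≈ 281°.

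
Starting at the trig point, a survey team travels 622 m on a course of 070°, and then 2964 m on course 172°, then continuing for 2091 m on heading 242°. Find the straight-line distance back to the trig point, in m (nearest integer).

Leg 1 (070°, 622 m): east 622 sin 70° = 584.49, north 622 cos 70° = 212.74
Leg 2 (172°, 2964 m): east 2964 sin 172° = 412.51, north 2964 cos 172° = -2935.15
Leg 3 (242°, 2091 m): east 2091 sin 242° = -1846.24, north 2091 cos 242° = -981.67
Net: -849.25 east, -3704.08 north. Distance = √((-849.25)² + (-3704.08)²) = 3800.191 m.

3800 m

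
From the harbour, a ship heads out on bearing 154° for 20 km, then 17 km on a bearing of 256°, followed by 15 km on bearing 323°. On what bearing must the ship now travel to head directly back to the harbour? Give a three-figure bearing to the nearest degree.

Leg 1 (154°, 20 km): east 20 sin 154° = 8.77, north 20 cos 154° = -17.98
Leg 2 (256°, 17 km): east 17 sin 256° = -16.50, north 17 cos 256° = -4.11
Leg 3 (323°, 15 km): east 15 sin 323° = -9.03, north 15 cos 323° = 11.98
Net displacement: -16.75 east, -10.11 north. Direction back to start is (16.75, 10.11): bearing = atan2(16.75, 10.11) mod 360° = 58.90° ≈ 059°.

059°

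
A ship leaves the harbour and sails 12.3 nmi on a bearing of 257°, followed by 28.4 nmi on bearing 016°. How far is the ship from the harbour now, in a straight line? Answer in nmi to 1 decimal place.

24.9 nmi

Leg 1 (257°, 12.3 nmi): east 12.3 sin 257° = -11.98, north 12.3 cos 257° = -2.77
Leg 2 (016°, 28.4 nmi): east 28.4 sin 16° = 7.83, north 28.4 cos 16° = 27.30
Net: -4.16 east, 24.53 north. Distance = √((-4.16)² + (24.53)²) = 24.883 nmi.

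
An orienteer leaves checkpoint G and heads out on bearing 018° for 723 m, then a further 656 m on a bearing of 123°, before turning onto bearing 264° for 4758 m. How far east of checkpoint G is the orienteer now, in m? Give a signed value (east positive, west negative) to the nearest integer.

Leg 1 (018°, 723 m): east 723 sin 18° = 223.42, north 723 cos 18° = 687.61
Leg 2 (123°, 656 m): east 656 sin 123° = 550.17, north 656 cos 123° = -357.28
Leg 3 (264°, 4758 m): east 4758 sin 264° = -4731.94, north 4758 cos 264° = -497.35
Net east component: -3958.35 m.

-3958 m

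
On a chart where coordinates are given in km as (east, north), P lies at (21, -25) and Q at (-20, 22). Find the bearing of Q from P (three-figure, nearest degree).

319°

Δeast = -20 − 21 = -41.00; Δnorth = 22 − -25 = 47.00.
Bearing = atan2(Δeast, Δnorth) mod 360° = 318.90° ≈ 319°.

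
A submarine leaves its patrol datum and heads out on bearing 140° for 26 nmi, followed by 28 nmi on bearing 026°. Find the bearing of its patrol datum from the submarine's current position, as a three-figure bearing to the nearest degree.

260°

Leg 1 (140°, 26 nmi): east 26 sin 140° = 16.71, north 26 cos 140° = -19.92
Leg 2 (026°, 28 nmi): east 28 sin 26° = 12.27, north 28 cos 26° = 25.17
Net displacement: 28.99 east, 5.25 north. Direction back to start is (-28.99, -5.25): bearing = atan2(-28.99, -5.25) mod 360° = 259.74° ≈ 260°.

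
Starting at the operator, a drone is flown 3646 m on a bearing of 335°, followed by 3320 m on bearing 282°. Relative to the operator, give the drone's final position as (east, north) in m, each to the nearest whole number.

Leg 1 (335°, 3646 m): east 3646 sin 335° = -1540.87, north 3646 cos 335° = 3304.40
Leg 2 (282°, 3320 m): east 3320 sin 282° = -3247.45, north 3320 cos 282° = 690.27
Summing: -4788.32 m east, 3994.67 m north → (-4788, 3995).

(-4788, 3995)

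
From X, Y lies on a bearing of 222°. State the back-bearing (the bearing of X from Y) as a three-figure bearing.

042°

Back-bearing = 222° − 180° = 042°.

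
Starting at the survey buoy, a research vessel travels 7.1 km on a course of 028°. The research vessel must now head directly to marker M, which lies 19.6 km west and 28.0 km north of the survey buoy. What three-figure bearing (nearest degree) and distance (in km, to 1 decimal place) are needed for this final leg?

313°, 31.6 km

Leg 1 (028°, 7.1 km): east 7.1 sin 28° = 3.33, north 7.1 cos 28° = 6.27
Current position: (3.33, 6.27). Target: (-19.6, 28.0). Remaining: Δeast = -22.93, Δnorth = 21.73.
Bearing = atan2(-22.93, 21.73) mod 360° = 313.46°; distance = √((-22.93)² + (21.73)²) = 31.594 km.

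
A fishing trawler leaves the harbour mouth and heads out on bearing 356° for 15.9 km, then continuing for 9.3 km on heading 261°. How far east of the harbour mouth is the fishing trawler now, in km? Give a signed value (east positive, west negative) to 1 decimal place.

-10.3 km

Leg 1 (356°, 15.9 km): east 15.9 sin 356° = -1.11, north 15.9 cos 356° = 15.86
Leg 2 (261°, 9.3 km): east 9.3 sin 261° = -9.19, north 9.3 cos 261° = -1.45
Net east component: -10.29 km.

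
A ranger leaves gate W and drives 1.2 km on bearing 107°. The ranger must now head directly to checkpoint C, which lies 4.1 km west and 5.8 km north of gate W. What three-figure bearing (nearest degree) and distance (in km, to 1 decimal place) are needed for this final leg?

320°, 8.1 km

Leg 1 (107°, 1.2 km): east 1.2 sin 107° = 1.15, north 1.2 cos 107° = -0.35
Current position: (1.15, -0.35). Target: (-4.1, 5.8). Remaining: Δeast = -5.25, Δnorth = 6.15.
Bearing = atan2(-5.25, 6.15) mod 360° = 319.53°; distance = √((-5.25)² + (6.15)²) = 8.085 km.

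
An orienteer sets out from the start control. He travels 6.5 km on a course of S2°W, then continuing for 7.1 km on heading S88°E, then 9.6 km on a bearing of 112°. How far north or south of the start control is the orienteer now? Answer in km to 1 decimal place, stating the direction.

10.3 km south

Leg 1 (S2°W, 6.5 km): east 6.5 sin 182° = -0.23, north 6.5 cos 182° = -6.50
Leg 2 (S88°E, 7.1 km): east 7.1 sin 92° = 7.10, north 7.1 cos 92° = -0.25
Leg 3 (112°, 9.6 km): east 9.6 sin 112° = 8.90, north 9.6 cos 112° = -3.60
Net north component: -10.34 km.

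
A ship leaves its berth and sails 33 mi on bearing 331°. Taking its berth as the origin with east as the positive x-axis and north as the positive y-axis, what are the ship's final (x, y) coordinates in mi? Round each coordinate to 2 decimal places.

(-16.00, 28.86)

Leg 1 (331°, 33 mi): east 33 sin 331° = -16.00, north 33 cos 331° = 28.86
Summing: -16.00 mi east, 28.86 mi north → (-16.00, 28.86).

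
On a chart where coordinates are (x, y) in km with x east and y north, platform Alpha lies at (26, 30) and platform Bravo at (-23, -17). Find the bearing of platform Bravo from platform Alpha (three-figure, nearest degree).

226°

Δeast = -23 − 26 = -49.00; Δnorth = -17 − 30 = -47.00.
Bearing = atan2(Δeast, Δnorth) mod 360° = 226.19° ≈ 226°.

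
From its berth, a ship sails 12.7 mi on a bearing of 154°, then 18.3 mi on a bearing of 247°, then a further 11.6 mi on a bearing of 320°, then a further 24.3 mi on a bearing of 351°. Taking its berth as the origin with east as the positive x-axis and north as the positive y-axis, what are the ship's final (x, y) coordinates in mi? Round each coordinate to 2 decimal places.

(-22.54, 14.32)

Leg 1 (154°, 12.7 mi): east 12.7 sin 154° = 5.57, north 12.7 cos 154° = -11.41
Leg 2 (247°, 18.3 mi): east 18.3 sin 247° = -16.85, north 18.3 cos 247° = -7.15
Leg 3 (320°, 11.6 mi): east 11.6 sin 320° = -7.46, north 11.6 cos 320° = 8.89
Leg 4 (351°, 24.3 mi): east 24.3 sin 351° = -3.80, north 24.3 cos 351° = 24.00
Summing: -22.54 mi east, 14.32 mi north → (-22.54, 14.32).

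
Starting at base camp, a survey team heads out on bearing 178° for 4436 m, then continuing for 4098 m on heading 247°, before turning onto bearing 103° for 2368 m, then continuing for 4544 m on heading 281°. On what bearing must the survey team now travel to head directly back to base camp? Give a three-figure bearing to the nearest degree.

Leg 1 (178°, 4436 m): east 4436 sin 178° = 154.81, north 4436 cos 178° = -4433.30
Leg 2 (247°, 4098 m): east 4098 sin 247° = -3772.23, north 4098 cos 247° = -1601.22
Leg 3 (103°, 2368 m): east 2368 sin 103° = 2307.31, north 2368 cos 103° = -532.68
Leg 4 (281°, 4544 m): east 4544 sin 281° = -4460.51, north 4544 cos 281° = 867.04
Net displacement: -5770.62 east, -5700.16 north. Direction back to start is (5770.62, 5700.16): bearing = atan2(5770.62, 5700.16) mod 360° = 45.35° ≈ 045°.

045°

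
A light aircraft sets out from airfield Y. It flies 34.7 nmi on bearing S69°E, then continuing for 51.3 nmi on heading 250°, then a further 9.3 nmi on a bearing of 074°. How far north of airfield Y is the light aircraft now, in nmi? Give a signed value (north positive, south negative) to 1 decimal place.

Leg 1 (S69°E, 34.7 nmi): east 34.7 sin 111° = 32.40, north 34.7 cos 111° = -12.44
Leg 2 (250°, 51.3 nmi): east 51.3 sin 250° = -48.21, north 51.3 cos 250° = -17.55
Leg 3 (074°, 9.3 nmi): east 9.3 sin 74° = 8.94, north 9.3 cos 74° = 2.56
Net north component: -27.42 nmi.

-27.4 nmi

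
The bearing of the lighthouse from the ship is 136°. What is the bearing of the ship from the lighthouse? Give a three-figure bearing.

316°

Back-bearing = 136° + 180° = 316°.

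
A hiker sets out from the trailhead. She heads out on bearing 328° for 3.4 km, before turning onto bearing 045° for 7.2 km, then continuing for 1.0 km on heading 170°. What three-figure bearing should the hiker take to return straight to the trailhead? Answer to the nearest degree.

Leg 1 (328°, 3.4 km): east 3.4 sin 328° = -1.80, north 3.4 cos 328° = 2.88
Leg 2 (045°, 7.2 km): east 7.2 sin 45° = 5.09, north 7.2 cos 45° = 5.09
Leg 3 (170°, 1.0 km): east 1.0 sin 170° = 0.17, north 1.0 cos 170° = -0.98
Net displacement: 3.46 east, 6.99 north. Direction back to start is (-3.46, -6.99): bearing = atan2(-3.46, -6.99) mod 360° = 206.36° ≈ 206°.

206°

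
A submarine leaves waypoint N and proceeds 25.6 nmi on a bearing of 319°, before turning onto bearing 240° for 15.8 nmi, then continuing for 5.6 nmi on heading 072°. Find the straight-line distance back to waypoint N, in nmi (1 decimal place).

28.4 nmi

Leg 1 (319°, 25.6 nmi): east 25.6 sin 319° = -16.80, north 25.6 cos 319° = 19.32
Leg 2 (240°, 15.8 nmi): east 15.8 sin 240° = -13.68, north 15.8 cos 240° = -7.90
Leg 3 (072°, 5.6 nmi): east 5.6 sin 72° = 5.33, north 5.6 cos 72° = 1.73
Net: -25.15 east, 13.15 north. Distance = √((-25.15)² + (13.15)²) = 28.383 nmi.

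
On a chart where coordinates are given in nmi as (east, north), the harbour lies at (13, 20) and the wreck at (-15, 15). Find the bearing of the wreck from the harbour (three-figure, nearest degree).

Δeast = -15 − 13 = -28.00; Δnorth = 15 − 20 = -5.00.
Bearing = atan2(Δeast, Δnorth) mod 360° = 259.88° ≈ 260°.

260°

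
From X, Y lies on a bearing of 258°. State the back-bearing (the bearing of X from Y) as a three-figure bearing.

Back-bearing = 258° − 180° = 078°.

078°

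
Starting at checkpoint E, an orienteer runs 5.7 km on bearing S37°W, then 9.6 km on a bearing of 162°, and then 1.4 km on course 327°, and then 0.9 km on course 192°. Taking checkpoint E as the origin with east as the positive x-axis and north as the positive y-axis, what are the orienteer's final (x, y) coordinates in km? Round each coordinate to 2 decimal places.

Leg 1 (S37°W, 5.7 km): east 5.7 sin 217° = -3.43, north 5.7 cos 217° = -4.55
Leg 2 (162°, 9.6 km): east 9.6 sin 162° = 2.97, north 9.6 cos 162° = -9.13
Leg 3 (327°, 1.4 km): east 1.4 sin 327° = -0.76, north 1.4 cos 327° = 1.17
Leg 4 (192°, 0.9 km): east 0.9 sin 192° = -0.19, north 0.9 cos 192° = -0.88
Summing: -1.41 km east, -13.39 km north → (-1.41, -13.39).

(-1.41, -13.39)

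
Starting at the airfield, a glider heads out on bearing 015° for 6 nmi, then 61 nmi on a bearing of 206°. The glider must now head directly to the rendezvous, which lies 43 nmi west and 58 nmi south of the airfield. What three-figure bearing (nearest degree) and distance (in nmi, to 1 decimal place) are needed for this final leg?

Leg 1 (015°, 6 nmi): east 6 sin 15° = 1.55, north 6 cos 15° = 5.80
Leg 2 (206°, 61 nmi): east 61 sin 206° = -26.74, north 61 cos 206° = -54.83
Current position: (-25.19, -49.03). Target: (-43, -58). Remaining: Δeast = -17.81, Δnorth = -8.97.
Bearing = atan2(-17.81, -8.97) mod 360° = 243.27°; distance = √((-17.81)² + (-8.97)²) = 19.943 nmi.

243°, 19.9 nmi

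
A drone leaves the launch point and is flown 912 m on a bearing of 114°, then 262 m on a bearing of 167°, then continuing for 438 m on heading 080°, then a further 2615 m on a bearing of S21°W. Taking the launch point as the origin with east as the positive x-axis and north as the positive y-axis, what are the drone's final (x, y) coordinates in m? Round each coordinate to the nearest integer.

(386, -2991)

Leg 1 (114°, 912 m): east 912 sin 114° = 833.15, north 912 cos 114° = -370.94
Leg 2 (167°, 262 m): east 262 sin 167° = 58.94, north 262 cos 167° = -255.28
Leg 3 (080°, 438 m): east 438 sin 80° = 431.35, north 438 cos 80° = 76.06
Leg 4 (S21°W, 2615 m): east 2615 sin 201° = -937.13, north 2615 cos 201° = -2441.31
Summing: 386.30 m east, -2991.48 m north → (386, -2991).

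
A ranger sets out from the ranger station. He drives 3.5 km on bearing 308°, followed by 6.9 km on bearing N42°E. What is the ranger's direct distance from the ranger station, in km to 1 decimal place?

7.5 km

Leg 1 (308°, 3.5 km): east 3.5 sin 308° = -2.76, north 3.5 cos 308° = 2.15
Leg 2 (N42°E, 6.9 km): east 6.9 sin 42° = 4.62, north 6.9 cos 42° = 5.13
Net: 1.86 east, 7.28 north. Distance = √((1.86)² + (7.28)²) = 7.516 km.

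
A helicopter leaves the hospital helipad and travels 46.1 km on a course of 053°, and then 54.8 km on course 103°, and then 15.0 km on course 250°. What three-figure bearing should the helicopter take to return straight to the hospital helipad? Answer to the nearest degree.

Leg 1 (053°, 46.1 km): east 46.1 sin 53° = 36.82, north 46.1 cos 53° = 27.74
Leg 2 (103°, 54.8 km): east 54.8 sin 103° = 53.40, north 54.8 cos 103° = -12.33
Leg 3 (250°, 15.0 km): east 15.0 sin 250° = -14.10, north 15.0 cos 250° = -5.13
Net displacement: 76.12 east, 10.29 north. Direction back to start is (-76.12, -10.29): bearing = atan2(-76.12, -10.29) mod 360° = 262.30° ≈ 262°.

262°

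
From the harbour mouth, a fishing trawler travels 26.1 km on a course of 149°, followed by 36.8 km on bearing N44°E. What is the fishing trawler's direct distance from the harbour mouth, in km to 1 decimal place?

39.2 km

Leg 1 (149°, 26.1 km): east 26.1 sin 149° = 13.44, north 26.1 cos 149° = -22.37
Leg 2 (N44°E, 36.8 km): east 36.8 sin 44° = 25.56, north 36.8 cos 44° = 26.47
Net: 39.01 east, 4.10 north. Distance = √((39.01)² + (4.10)²) = 39.221 km.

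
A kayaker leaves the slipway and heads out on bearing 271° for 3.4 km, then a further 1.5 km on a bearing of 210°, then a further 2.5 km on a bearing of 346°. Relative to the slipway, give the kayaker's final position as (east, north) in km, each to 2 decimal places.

(-4.75, 1.19)

Leg 1 (271°, 3.4 km): east 3.4 sin 271° = -3.40, north 3.4 cos 271° = 0.06
Leg 2 (210°, 1.5 km): east 1.5 sin 210° = -0.75, north 1.5 cos 210° = -1.30
Leg 3 (346°, 2.5 km): east 2.5 sin 346° = -0.60, north 2.5 cos 346° = 2.43
Summing: -4.75 km east, 1.19 km north → (-4.75, 1.19).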